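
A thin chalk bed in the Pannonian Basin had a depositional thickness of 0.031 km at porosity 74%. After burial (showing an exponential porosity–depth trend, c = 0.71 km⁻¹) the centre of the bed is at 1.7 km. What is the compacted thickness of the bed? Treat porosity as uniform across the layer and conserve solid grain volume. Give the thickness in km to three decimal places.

Porosity at 1.7 km: φ = 0.74·exp(−0.71×1.7) = 0.2213
Solid-volume conservation: h(1−φ) = h₀(1−φ₀) ⇒ h = h₀·(1−φ₀)/(1−φ)
h = 0.031 × (1 − 0.74)/(1 − 0.2213) = 0.031 × 0.3339 = 0.0104 km

0.010 km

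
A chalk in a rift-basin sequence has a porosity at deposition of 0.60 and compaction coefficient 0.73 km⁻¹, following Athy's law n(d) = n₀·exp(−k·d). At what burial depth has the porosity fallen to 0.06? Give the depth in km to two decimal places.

3.15 km

Invert Athy's law: d = ln(n₀/n) / k
d = ln(0.6/0.06) / 0.73 = ln(10) / 0.73 = 2.3026 / 0.73 = 3.154 km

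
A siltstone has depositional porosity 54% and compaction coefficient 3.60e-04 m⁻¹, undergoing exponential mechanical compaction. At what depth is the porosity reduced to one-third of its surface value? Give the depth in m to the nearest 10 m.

Working in km (1 km = 1000 m; β in km⁻¹ = β in m⁻¹ × 1000):
phi/phi₀ = 1/3 ⇒ exp(−β·d) = 1/3 ⇒ d = ln(3) / β
d = 1.0986 / 0.36 = 3.052 km

3050 m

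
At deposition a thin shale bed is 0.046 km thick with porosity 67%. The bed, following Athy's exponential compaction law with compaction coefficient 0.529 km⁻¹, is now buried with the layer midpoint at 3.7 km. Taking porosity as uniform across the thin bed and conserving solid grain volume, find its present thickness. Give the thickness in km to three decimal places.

Porosity at 3.7 km: phi = 0.67·exp(−0.529×3.7) = 0.0946
Solid-volume conservation: h(1−phi) = h₀(1−phi₀) ⇒ h = h₀·(1−phi₀)/(1−phi)
h = 0.046 × (1 − 0.67)/(1 − 0.0946) = 0.046 × 0.3645 = 0.0168 km

0.017 km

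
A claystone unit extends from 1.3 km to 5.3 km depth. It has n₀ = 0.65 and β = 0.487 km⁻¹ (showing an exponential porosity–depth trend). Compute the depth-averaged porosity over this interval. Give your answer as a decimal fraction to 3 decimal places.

⟨n⟩ = (1/(d₂−d₁)) ∫ n₀ e^(−βd) dd = n₀·(e^(−β·d₁) − e^(−β·d₂)) / (β·(d₂−d₁))
e^(−0.487×1.3) = 0.5309; e^(−0.487×5.3) = 0.0757
⟨n⟩ = 0.65 × (0.5309 − 0.0757) / (0.487 × 4) = 0.65 × 0.2337 = 0.1519

0.152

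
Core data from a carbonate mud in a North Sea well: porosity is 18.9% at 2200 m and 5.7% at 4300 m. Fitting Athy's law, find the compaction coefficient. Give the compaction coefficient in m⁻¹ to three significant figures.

Working in km (1 km = 1000 m; k in km⁻¹ = k in m⁻¹ × 1000):
Athy: phi(d) = phi₀ e^(−kd) ⇒ phi₁/phi₂ = e^{k(d₂−d₁)} ⇒ k = ln(phi₁/phi₂)/(d₂−d₁)
k = ln(0.189/0.057) / (4.3 − 2.2) = ln(3.316) / 2.1 = 1.1987 / 2.1 = 0.5708 km⁻¹

0.000571 m⁻¹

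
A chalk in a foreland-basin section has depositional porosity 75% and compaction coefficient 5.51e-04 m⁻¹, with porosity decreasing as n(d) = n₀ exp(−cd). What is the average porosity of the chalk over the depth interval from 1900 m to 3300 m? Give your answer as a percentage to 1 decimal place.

18.3%

Working in km (1 km = 1000 m; c in km⁻¹ = c in m⁻¹ × 1000):
⟨n⟩ = (1/(d₂−d₁)) ∫ n₀ e^(−cd) dd = n₀·(e^(−c·d₁) − e^(−c·d₂)) / (c·(d₂−d₁))
e^(−0.551×1.9) = 0.3510; e^(−0.551×3.3) = 0.1623
⟨n⟩ = 0.75 × (0.3510 − 0.1623) / (0.551 × 1.4) = 0.75 × 0.2446 = 0.1835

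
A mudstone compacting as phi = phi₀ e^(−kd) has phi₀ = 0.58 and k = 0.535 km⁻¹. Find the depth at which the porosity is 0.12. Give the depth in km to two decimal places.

Invert Athy's law: d = ln(phi₀/phi) / k
d = ln(0.58/0.12) / 0.535 = ln(4.833) / 0.535 = 1.5755 / 0.535 = 2.945 km

2.94 km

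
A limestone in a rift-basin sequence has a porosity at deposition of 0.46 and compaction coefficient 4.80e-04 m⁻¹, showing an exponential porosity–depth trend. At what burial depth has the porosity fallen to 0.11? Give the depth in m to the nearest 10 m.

Working in km (1 km = 1000 m; β in km⁻¹ = β in m⁻¹ × 1000):
Invert Athy's law: z = ln(φ₀/φ) / β
z = ln(0.46/0.11) / 0.48 = ln(4.182) / 0.48 = 1.4307 / 0.48 = 2.981 km

2980 m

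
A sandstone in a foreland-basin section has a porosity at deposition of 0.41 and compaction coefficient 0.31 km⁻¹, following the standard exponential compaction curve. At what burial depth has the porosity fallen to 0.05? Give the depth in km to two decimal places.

Invert Athy's law: Z = ln(n₀/n) / β
Z = ln(0.41/0.05) / 0.31 = ln(8.2) / 0.31 = 2.1041 / 0.31 = 6.788 km

6.79 km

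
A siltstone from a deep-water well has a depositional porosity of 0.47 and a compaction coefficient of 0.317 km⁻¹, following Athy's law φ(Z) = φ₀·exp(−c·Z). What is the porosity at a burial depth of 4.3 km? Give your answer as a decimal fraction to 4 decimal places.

φ = φ₀·exp(−c·Z) = 0.47 × exp(−0.317 × 4.3) = 0.47 × exp(−1.363)
  = 0.47 × 0.2559 = 0.1203

0.1203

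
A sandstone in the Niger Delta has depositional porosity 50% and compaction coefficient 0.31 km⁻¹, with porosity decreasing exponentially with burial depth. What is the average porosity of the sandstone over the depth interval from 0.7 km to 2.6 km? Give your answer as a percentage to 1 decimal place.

⟨n⟩ = (1/(Z₂−Z₁)) ∫ n₀ e^(−βZ) dZ = n₀·(e^(−β·Z₁) − e^(−β·Z₂)) / (β·(Z₂−Z₁))
e^(−0.31×0.7) = 0.8049; e^(−0.31×2.6) = 0.4466
⟨n⟩ = 0.5 × (0.8049 − 0.4466) / (0.31 × 1.9) = 0.5 × 0.6083 = 0.3042

30.4%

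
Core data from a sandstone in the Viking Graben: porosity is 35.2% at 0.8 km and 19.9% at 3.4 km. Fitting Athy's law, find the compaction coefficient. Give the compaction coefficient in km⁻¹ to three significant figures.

0.219 km⁻¹

Athy: n(z) = n₀ e^(−kz) ⇒ n₁/n₂ = e^{k(z₂−z₁)} ⇒ k = ln(n₁/n₂)/(z₂−z₁)
k = ln(0.352/0.199) / (3.4 − 0.8) = ln(1.769) / 2.6 = 0.5703 / 2.6 = 0.2194 km⁻¹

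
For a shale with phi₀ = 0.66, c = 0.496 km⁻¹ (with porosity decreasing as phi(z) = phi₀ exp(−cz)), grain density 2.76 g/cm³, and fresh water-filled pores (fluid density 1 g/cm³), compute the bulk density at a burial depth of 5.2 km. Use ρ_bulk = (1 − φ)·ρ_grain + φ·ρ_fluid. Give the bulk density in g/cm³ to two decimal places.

Porosity at depth: phi = 0.66·exp(−0.496×5.2) = 0.66×0.0758 = 0.0501
Bulk density: ρ_b = (1−phi)ρ_g + phi·ρ_f = 0.9499×2.76 + 0.0501×1
       = 2.622 + 0.050 = 2.672 g/cm³

2.67 g/cm³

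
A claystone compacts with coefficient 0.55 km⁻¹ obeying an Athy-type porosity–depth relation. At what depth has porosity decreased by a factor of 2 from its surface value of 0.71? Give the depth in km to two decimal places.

φ/φ₀ = 1/2 ⇒ exp(−k·d) = 1/2 ⇒ d = ln(2) / k
d = 0.6931 / 0.55 = 1.260 km

1.26 km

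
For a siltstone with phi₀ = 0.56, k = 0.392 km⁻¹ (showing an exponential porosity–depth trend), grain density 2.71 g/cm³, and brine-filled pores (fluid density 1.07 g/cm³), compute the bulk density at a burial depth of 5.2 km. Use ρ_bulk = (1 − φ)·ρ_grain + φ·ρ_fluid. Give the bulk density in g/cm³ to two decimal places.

2.59 g/cm³

Porosity at depth: phi = 0.56·exp(−0.392×5.2) = 0.56×0.1302 = 0.0729
Bulk density: ρ_b = (1−phi)ρ_g + phi·ρ_f = 0.9271×2.71 + 0.0729×1.07
       = 2.512 + 0.078 = 2.590 g/cm³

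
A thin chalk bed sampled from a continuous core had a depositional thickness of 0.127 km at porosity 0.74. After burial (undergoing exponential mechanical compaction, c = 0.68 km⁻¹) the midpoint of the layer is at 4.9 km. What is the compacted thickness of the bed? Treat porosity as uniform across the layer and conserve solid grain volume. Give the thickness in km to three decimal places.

Porosity at 4.9 km: φ = 0.74·exp(−0.68×4.9) = 0.0264
Solid-volume conservation: h(1−φ) = h₀(1−φ₀) ⇒ h = h₀·(1−φ₀)/(1−φ)
h = 0.127 × (1 − 0.74)/(1 − 0.0264) = 0.127 × 0.2671 = 0.0339 km

0.034 km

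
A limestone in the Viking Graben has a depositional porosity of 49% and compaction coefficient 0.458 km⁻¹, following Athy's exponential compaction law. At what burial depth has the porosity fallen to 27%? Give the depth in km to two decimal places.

1.30 km

Invert Athy's law: d = ln(φ₀/φ) / β
d = ln(0.49/0.27) / 0.458 = ln(1.815) / 0.458 = 0.5960 / 0.458 = 1.301 km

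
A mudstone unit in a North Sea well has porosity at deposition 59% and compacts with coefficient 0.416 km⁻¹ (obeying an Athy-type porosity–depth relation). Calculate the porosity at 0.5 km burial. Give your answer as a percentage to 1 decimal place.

47.9%

phi = phi₀·exp(−k·d) = 0.59 × exp(−0.416 × 0.5) = 0.59 × exp(−0.208)
  = 0.59 × 0.8122 = 0.4792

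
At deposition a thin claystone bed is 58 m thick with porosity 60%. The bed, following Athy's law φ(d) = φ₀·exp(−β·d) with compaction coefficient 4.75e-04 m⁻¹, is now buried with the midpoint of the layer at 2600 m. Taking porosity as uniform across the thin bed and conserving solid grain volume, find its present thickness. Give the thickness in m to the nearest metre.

28 m

Working in km (1 km = 1000 m; β in km⁻¹ = β in m⁻¹ × 1000):
Porosity at 2.6 km: φ = 0.6·exp(−0.475×2.6) = 0.1745
Solid-volume conservation: h(1−φ) = h₀(1−φ₀) ⇒ h = h₀·(1−φ₀)/(1−φ)
h = 0.058 × (1 − 0.6)/(1 − 0.1745) = 0.058 × 0.4846 = 0.0281 km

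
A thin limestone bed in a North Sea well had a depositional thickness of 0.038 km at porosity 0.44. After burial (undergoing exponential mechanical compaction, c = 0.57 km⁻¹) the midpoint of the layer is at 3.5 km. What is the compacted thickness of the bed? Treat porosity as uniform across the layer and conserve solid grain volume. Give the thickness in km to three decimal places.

0.023 km

Porosity at 3.5 km: phi = 0.44·exp(−0.57×3.5) = 0.0598
Solid-volume conservation: h(1−phi) = h₀(1−phi₀) ⇒ h = h₀·(1−phi₀)/(1−phi)
h = 0.038 × (1 − 0.44)/(1 − 0.0598) = 0.038 × 0.5956 = 0.0226 km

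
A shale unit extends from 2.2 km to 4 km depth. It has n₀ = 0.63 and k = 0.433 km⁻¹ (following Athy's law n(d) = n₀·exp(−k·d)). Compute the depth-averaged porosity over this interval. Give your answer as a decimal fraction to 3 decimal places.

⟨n⟩ = (1/(d₂−d₁)) ∫ n₀ e^(−kd) dd = n₀·(e^(−k·d₁) − e^(−k·d₂)) / (k·(d₂−d₁))
e^(−0.433×2.2) = 0.3857; e^(−0.433×4) = 0.1769
⟨n⟩ = 0.63 × (0.3857 − 0.1769) / (0.433 × 1.8) = 0.63 × 0.2679 = 0.1688

0.169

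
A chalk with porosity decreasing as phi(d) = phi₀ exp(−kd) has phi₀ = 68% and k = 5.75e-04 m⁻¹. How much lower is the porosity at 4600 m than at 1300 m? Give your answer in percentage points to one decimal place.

27.4 percentage points

Working in km (1 km = 1000 m; k in km⁻¹ = k in m⁻¹ × 1000):
phi(1.3) = 0.68·e^(−0.575×1.3) = 0.3220
phi(4.6) = 0.68·e^(−0.575×4.6) = 0.0483
Δphi = 0.3220 − 0.0483 = 0.2737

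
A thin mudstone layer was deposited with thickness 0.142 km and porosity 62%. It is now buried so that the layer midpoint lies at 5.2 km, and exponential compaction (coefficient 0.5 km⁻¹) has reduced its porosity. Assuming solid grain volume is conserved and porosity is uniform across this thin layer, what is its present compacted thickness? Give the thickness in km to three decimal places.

Porosity at 5.2 km: n = 0.62·exp(−0.5×5.2) = 0.0460
Solid-volume conservation: h(1−n) = h₀(1−n₀) ⇒ h = h₀·(1−n₀)/(1−n)
h = 0.142 × (1 − 0.62)/(1 − 0.0460) = 0.142 × 0.3983 = 0.0566 km

0.057 km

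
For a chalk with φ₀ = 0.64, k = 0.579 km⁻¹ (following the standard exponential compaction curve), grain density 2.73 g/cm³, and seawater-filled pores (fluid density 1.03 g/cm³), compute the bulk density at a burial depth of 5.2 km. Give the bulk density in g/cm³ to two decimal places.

Porosity at depth: φ = 0.64·exp(−0.579×5.2) = 0.64×0.0493 = 0.0315
Bulk density: ρ_b = (1−φ)ρ_g + φ·ρ_f = 0.9685×2.73 + 0.0315×1.03
       = 2.644 + 0.032 = 2.676 g/cm³

2.68 g/cm³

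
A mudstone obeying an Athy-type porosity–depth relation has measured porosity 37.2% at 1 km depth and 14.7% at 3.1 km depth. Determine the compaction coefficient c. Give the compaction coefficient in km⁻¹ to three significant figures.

0.442 km⁻¹

Athy: phi(d) = phi₀ e^(−cd) ⇒ phi₁/phi₂ = e^{c(d₂−d₁)} ⇒ c = ln(phi₁/phi₂)/(d₂−d₁)
c = ln(0.372/0.147) / (3.1 − 1) = ln(2.531) / 2.1 = 0.9285 / 2.1 = 0.4421 km⁻¹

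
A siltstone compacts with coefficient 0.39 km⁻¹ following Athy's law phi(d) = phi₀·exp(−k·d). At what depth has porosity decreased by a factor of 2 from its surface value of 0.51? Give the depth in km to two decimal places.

1.78 km

phi/phi₀ = 1/2 ⇒ exp(−k·d) = 1/2 ⇒ d = ln(2) / k
d = 0.6931 / 0.39 = 1.777 km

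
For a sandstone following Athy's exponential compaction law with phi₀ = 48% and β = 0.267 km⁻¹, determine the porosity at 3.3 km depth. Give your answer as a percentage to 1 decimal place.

phi = phi₀·exp(−β·d) = 0.48 × exp(−0.267 × 3.3) = 0.48 × exp(−0.8811)
  = 0.48 × 0.4143 = 0.1989

19.9%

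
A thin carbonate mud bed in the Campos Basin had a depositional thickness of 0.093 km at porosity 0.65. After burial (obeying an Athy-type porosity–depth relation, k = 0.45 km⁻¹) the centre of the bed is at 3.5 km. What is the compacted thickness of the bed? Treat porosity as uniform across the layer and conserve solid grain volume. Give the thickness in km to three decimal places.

0.038 km

Porosity at 3.5 km: φ = 0.65·exp(−0.45×3.5) = 0.1346
Solid-volume conservation: h(1−φ) = h₀(1−φ₀) ⇒ h = h₀·(1−φ₀)/(1−φ)
h = 0.093 × (1 − 0.65)/(1 − 0.1346) = 0.093 × 0.4044 = 0.0376 km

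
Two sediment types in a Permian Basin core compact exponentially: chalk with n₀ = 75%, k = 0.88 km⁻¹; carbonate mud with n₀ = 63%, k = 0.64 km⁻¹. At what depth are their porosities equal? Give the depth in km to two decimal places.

0.73 km

Set n₀ₐ e^(−kₐd) = n₀ᵦ e^(−kᵦd) ⇒ ln(n₀ₐ/n₀ᵦ) = (kₐ − kᵦ)·d
d = ln(0.75/0.63) / (0.88 − 0.64) = 0.1744 / 0.24 = 0.726 km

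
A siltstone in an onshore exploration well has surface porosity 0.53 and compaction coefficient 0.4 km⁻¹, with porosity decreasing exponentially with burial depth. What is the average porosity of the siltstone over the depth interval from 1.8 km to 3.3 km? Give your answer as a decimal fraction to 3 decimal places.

0.194

⟨phi⟩ = (1/(d₂−d₁)) ∫ phi₀ e^(−βd) dd = phi₀·(e^(−β·d₁) − e^(−β·d₂)) / (β·(d₂−d₁))
e^(−0.4×1.8) = 0.4868; e^(−0.4×3.3) = 0.2671
⟨phi⟩ = 0.53 × (0.4868 − 0.2671) / (0.4 × 1.5) = 0.53 × 0.3660 = 0.1940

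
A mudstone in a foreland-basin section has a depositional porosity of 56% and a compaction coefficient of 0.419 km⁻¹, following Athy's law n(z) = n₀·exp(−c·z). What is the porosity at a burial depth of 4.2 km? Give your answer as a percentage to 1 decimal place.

9.6%

n = n₀·exp(−c·z) = 0.56 × exp(−0.419 × 4.2) = 0.56 × exp(−1.76)
  = 0.56 × 0.1721 = 0.0964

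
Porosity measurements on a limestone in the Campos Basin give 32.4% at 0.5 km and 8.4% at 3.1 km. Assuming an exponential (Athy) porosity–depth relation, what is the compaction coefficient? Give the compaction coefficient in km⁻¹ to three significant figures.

0.519 km⁻¹

Athy: φ(Z) = φ₀ e^(−cZ) ⇒ φ₁/φ₂ = e^{c(Z₂−Z₁)} ⇒ c = ln(φ₁/φ₂)/(Z₂−Z₁)
c = ln(0.324/0.084) / (3.1 − 0.5) = ln(3.857) / 2.6 = 1.3499 / 2.6 = 0.5192 km⁻¹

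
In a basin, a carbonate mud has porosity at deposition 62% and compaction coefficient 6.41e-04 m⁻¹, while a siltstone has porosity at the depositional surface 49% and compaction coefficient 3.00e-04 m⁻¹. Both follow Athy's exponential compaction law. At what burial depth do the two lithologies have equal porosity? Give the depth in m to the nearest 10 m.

690 m

Working in km (1 km = 1000 m; β in km⁻¹ = β in m⁻¹ × 1000):
Set phi₀ₐ e^(−βₐz) = phi₀ᵦ e^(−βᵦz) ⇒ ln(phi₀ₐ/phi₀ᵦ) = (βₐ − βᵦ)·z
z = ln(0.62/0.49) / (0.641 − 0.3) = 0.2353 / 0.341 = 0.690 km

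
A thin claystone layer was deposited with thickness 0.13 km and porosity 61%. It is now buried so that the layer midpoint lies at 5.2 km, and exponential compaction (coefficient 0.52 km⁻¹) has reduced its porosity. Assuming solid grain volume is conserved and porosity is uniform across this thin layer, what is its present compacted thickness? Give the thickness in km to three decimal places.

Porosity at 5.2 km: phi = 0.61·exp(−0.52×5.2) = 0.0408
Solid-volume conservation: h(1−phi) = h₀(1−phi₀) ⇒ h = h₀·(1−phi₀)/(1−phi)
h = 0.13 × (1 − 0.61)/(1 − 0.0408) = 0.13 × 0.4066 = 0.0529 km

0.053 km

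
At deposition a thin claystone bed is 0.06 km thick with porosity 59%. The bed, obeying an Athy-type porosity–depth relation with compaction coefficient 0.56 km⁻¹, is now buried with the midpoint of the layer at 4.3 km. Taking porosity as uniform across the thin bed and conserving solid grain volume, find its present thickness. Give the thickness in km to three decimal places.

Porosity at 4.3 km: phi = 0.59·exp(−0.56×4.3) = 0.0531
Solid-volume conservation: h(1−phi) = h₀(1−phi₀) ⇒ h = h₀·(1−phi₀)/(1−phi)
h = 0.06 × (1 − 0.59)/(1 − 0.0531) = 0.06 × 0.4330 = 0.0260 km

0.026 km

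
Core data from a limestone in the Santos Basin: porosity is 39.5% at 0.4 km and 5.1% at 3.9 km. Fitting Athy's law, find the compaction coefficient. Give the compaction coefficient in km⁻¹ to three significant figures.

Athy: phi(z) = phi₀ e^(−βz) ⇒ phi₁/phi₂ = e^{β(z₂−z₁)} ⇒ β = ln(phi₁/phi₂)/(z₂−z₁)
β = ln(0.395/0.051) / (3.9 − 0.4) = ln(7.745) / 3.5 = 2.0471 / 3.5 = 0.5849 km⁻¹

0.585 km⁻¹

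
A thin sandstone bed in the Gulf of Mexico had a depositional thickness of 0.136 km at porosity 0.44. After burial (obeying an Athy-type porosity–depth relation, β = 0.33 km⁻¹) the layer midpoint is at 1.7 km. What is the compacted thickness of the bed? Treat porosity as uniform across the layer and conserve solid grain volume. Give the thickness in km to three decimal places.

0.102 km

Porosity at 1.7 km: phi = 0.44·exp(−0.33×1.7) = 0.2511
Solid-volume conservation: h(1−phi) = h₀(1−phi₀) ⇒ h = h₀·(1−phi₀)/(1−phi)
h = 0.136 × (1 − 0.44)/(1 − 0.2511) = 0.136 × 0.7477 = 0.1017 km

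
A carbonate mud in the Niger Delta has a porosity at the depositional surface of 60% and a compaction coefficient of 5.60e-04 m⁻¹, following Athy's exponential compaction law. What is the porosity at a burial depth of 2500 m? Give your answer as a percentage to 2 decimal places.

Working in km (1 km = 1000 m; k in km⁻¹ = k in m⁻¹ × 1000):
n = n₀·exp(−k·z) = 0.6 × exp(−0.56 × 2.5) = 0.6 × exp(−1.4)
  = 0.6 × 0.2466 = 0.1480

14.80%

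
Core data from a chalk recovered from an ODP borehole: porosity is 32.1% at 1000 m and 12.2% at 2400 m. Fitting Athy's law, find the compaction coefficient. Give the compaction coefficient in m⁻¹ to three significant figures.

Working in km (1 km = 1000 m; β in km⁻¹ = β in m⁻¹ × 1000):
Athy: φ(Z) = φ₀ e^(−βZ) ⇒ φ₁/φ₂ = e^{β(Z₂−Z₁)} ⇒ β = ln(φ₁/φ₂)/(Z₂−Z₁)
β = ln(0.321/0.122) / (2.4 − 1) = ln(2.631) / 1.4 = 0.9674 / 1.4 = 0.691 km⁻¹

0.000691 m⁻¹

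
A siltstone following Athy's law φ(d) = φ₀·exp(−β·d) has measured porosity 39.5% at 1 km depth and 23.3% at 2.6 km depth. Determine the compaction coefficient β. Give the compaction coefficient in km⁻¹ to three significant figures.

Athy: φ(d) = φ₀ e^(−βd) ⇒ φ₁/φ₂ = e^{β(d₂−d₁)} ⇒ β = ln(φ₁/φ₂)/(d₂−d₁)
β = ln(0.395/0.233) / (2.6 − 1) = ln(1.695) / 1.6 = 0.5278 / 1.6 = 0.3299 km⁻¹

0.330 km⁻¹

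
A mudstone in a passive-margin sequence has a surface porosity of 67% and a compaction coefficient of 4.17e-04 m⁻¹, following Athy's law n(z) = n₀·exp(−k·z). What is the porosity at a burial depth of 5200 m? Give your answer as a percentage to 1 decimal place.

7.7%

Working in km (1 km = 1000 m; k in km⁻¹ = k in m⁻¹ × 1000):
n = n₀·exp(−k·z) = 0.67 × exp(−0.417 × 5.2) = 0.67 × exp(−2.168)
  = 0.67 × 0.1144 = 0.0766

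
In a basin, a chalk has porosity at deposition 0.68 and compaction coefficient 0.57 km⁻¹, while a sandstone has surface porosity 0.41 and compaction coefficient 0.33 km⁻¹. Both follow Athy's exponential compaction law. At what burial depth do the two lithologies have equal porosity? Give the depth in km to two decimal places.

2.11 km

Set φ₀ₐ e^(−kₐz) = φ₀ᵦ e^(−kᵦz) ⇒ ln(φ₀ₐ/φ₀ᵦ) = (kₐ − kᵦ)·z
z = ln(0.68/0.41) / (0.57 − 0.33) = 0.5059 / 0.24 = 2.108 km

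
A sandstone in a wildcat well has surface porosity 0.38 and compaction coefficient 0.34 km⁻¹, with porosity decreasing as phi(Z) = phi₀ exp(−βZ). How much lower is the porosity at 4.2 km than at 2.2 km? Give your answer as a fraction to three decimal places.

0.089

phi(2.2) = 0.38·e^(−0.34×2.2) = 0.1799
phi(4.2) = 0.38·e^(−0.34×4.2) = 0.0911
Δphi = 0.1799 − 0.0911 = 0.0887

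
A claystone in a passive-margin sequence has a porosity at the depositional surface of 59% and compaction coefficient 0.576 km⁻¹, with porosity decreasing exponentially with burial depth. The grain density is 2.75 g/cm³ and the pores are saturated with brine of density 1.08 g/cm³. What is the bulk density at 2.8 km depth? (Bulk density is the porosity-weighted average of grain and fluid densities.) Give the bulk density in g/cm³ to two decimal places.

2.55 g/cm³

Porosity at depth: φ = 0.59·exp(−0.576×2.8) = 0.59×0.1993 = 0.1176
Bulk density: ρ_b = (1−φ)ρ_g + φ·ρ_f = 0.8824×2.75 + 0.1176×1.08
       = 2.427 + 0.127 = 2.554 g/cm³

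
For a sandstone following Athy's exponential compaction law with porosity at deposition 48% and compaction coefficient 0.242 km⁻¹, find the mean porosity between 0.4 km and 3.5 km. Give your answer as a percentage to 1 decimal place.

30.7%

⟨φ⟩ = (1/(d₂−d₁)) ∫ φ₀ e^(−kd) dd = φ₀·(e^(−k·d₁) − e^(−k·d₂)) / (k·(d₂−d₁))
e^(−0.242×0.4) = 0.9077; e^(−0.242×3.5) = 0.4287
⟨φ⟩ = 0.48 × (0.9077 − 0.4287) / (0.242 × 3.1) = 0.48 × 0.6385 = 0.3065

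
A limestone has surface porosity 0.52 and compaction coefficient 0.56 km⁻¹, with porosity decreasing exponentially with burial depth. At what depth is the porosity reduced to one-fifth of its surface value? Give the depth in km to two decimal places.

n/n₀ = 1/5 ⇒ exp(−β·z) = 1/5 ⇒ z = ln(5) / β
z = 1.6094 / 0.56 = 2.874 km

2.87 km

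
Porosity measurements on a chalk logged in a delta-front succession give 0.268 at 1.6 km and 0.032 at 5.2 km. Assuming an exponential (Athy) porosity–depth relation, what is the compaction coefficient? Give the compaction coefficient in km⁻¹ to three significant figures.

0.590 km⁻¹

Athy: n(z) = n₀ e^(−cz) ⇒ n₁/n₂ = e^{c(z₂−z₁)} ⇒ c = ln(n₁/n₂)/(z₂−z₁)
c = ln(0.268/0.032) / (5.2 − 1.6) = ln(8.375) / 3.6 = 2.1253 / 3.6 = 0.5903 km⁻¹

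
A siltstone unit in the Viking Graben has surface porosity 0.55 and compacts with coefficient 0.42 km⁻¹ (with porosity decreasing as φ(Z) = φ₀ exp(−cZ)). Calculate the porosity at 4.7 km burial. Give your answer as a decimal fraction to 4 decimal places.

φ = φ₀·exp(−c·Z) = 0.55 × exp(−0.42 × 4.7) = 0.55 × exp(−1.974)
  = 0.55 × 0.1389 = 0.0764

0.0764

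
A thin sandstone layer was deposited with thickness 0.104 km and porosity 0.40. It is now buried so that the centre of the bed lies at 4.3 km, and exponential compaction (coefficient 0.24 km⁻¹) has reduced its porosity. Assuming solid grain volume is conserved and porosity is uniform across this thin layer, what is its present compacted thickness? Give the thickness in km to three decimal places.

0.073 km

Porosity at 4.3 km: φ = 0.4·exp(−0.24×4.3) = 0.1425
Solid-volume conservation: h(1−φ) = h₀(1−φ₀) ⇒ h = h₀·(1−φ₀)/(1−φ)
h = 0.104 × (1 − 0.4)/(1 − 0.1425) = 0.104 × 0.6997 = 0.0728 km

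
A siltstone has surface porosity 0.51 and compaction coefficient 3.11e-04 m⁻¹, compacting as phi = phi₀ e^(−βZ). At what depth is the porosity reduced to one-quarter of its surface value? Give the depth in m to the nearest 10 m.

4460 m

Working in km (1 km = 1000 m; β in km⁻¹ = β in m⁻¹ × 1000):
phi/phi₀ = 1/4 ⇒ exp(−β·Z) = 1/4 ⇒ Z = ln(4) / β
Z = 1.3863 / 0.311 = 4.458 km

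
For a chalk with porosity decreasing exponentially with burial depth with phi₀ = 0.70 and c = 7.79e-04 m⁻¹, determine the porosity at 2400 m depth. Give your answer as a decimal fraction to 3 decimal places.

0.108

Working in km (1 km = 1000 m; c in km⁻¹ = c in m⁻¹ × 1000):
phi = phi₀·exp(−c·Z) = 0.7 × exp(−0.779 × 2.4) = 0.7 × exp(−1.87)
  = 0.7 × 0.1542 = 0.1079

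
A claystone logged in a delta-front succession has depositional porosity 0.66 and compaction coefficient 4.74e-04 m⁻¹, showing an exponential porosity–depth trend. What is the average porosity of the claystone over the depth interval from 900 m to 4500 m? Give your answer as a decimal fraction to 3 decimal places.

0.207

Working in km (1 km = 1000 m; c in km⁻¹ = c in m⁻¹ × 1000):
⟨phi⟩ = (1/(Z₂−Z₁)) ∫ phi₀ e^(−cZ) dZ = phi₀·(e^(−c·Z₁) − e^(−c·Z₂)) / (c·(Z₂−Z₁))
e^(−0.474×0.9) = 0.6527; e^(−0.474×4.5) = 0.1185
⟨phi⟩ = 0.66 × (0.6527 − 0.1185) / (0.474 × 3.6) = 0.66 × 0.3131 = 0.2066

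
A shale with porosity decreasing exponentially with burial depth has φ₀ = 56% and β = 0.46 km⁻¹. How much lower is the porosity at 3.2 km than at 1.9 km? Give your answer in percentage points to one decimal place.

φ(1.9) = 0.56·e^(−0.46×1.9) = 0.2337
φ(3.2) = 0.56·e^(−0.46×3.2) = 0.1285
Δφ = 0.2337 − 0.1285 = 0.1052

10.5 percentage points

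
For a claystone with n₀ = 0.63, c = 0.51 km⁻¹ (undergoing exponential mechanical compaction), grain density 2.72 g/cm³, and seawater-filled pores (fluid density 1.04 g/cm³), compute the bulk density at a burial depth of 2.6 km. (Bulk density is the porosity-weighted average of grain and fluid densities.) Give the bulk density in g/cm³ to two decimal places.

Porosity at depth: n = 0.63·exp(−0.51×2.6) = 0.63×0.2655 = 0.1673
Bulk density: ρ_b = (1−n)ρ_g + n·ρ_f = 0.8327×2.72 + 0.1673×1.04
       = 2.265 + 0.174 = 2.439 g/cm³

2.44 g/cm³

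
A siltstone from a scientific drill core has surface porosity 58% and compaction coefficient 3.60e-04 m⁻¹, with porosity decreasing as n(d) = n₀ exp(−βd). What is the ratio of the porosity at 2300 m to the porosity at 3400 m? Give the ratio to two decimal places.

1.49

Working in km (1 km = 1000 m; β in km⁻¹ = β in m⁻¹ × 1000):
n(d₁)/n(d₂) = e^(−β·d₁)/e^(−β·d₂) = e^{β(d₂−d₁)}
= exp(0.36 × 1.1) = exp(0.396) = 1.4859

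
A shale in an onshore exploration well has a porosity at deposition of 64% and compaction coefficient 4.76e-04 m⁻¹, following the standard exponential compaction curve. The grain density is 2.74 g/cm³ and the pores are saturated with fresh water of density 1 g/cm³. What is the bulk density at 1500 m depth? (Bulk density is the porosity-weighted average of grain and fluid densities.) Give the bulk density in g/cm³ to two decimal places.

2.19 g/cm³

Working in km (1 km = 1000 m; β in km⁻¹ = β in m⁻¹ × 1000):
Porosity at depth: phi = 0.64·exp(−0.476×1.5) = 0.64×0.4897 = 0.3134
Bulk density: ρ_b = (1−phi)ρ_g + phi·ρ_f = 0.6866×2.74 + 0.3134×1
       = 1.881 + 0.313 = 2.195 g/cm³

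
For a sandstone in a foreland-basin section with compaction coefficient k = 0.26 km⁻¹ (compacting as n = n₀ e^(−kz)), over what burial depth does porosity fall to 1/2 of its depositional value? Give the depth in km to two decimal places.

n/n₀ = 1/2 ⇒ exp(−k·z) = 1/2 ⇒ z = ln(2) / k
z = 0.6931 / 0.26 = 2.666 km

2.67 km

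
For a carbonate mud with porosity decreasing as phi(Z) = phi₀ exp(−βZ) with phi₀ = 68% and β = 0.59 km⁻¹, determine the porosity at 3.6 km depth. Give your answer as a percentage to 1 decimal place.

phi = phi₀·exp(−β·Z) = 0.68 × exp(−0.59 × 3.6) = 0.68 × exp(−2.124)
  = 0.68 × 0.1196 = 0.0813

8.1%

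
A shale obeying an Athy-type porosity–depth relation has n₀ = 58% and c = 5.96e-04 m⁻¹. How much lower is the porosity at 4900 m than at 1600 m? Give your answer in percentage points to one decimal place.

Working in km (1 km = 1000 m; c in km⁻¹ = c in m⁻¹ × 1000):
n(1.6) = 0.58·e^(−0.596×1.6) = 0.2235
n(4.9) = 0.58·e^(−0.596×4.9) = 0.0313
Δn = 0.2235 − 0.0313 = 0.1922

19.2 percentage points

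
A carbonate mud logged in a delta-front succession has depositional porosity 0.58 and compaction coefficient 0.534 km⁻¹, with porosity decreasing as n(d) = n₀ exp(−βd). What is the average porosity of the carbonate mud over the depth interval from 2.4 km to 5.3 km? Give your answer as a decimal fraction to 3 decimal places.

0.082

⟨n⟩ = (1/(d₂−d₁)) ∫ n₀ e^(−βd) dd = n₀·(e^(−β·d₁) − e^(−β·d₂)) / (β·(d₂−d₁))
e^(−0.534×2.4) = 0.2776; e^(−0.534×5.3) = 0.0590
⟨n⟩ = 0.58 × (0.2776 − 0.0590) / (0.534 × 2.9) = 0.58 × 0.1412 = 0.0819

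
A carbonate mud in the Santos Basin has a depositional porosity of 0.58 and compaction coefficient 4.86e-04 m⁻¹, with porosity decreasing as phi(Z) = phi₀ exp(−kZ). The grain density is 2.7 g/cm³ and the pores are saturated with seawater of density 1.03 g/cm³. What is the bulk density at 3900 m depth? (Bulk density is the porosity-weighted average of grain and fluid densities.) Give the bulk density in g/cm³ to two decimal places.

Working in km (1 km = 1000 m; k in km⁻¹ = k in m⁻¹ × 1000):
Porosity at depth: phi = 0.58·exp(−0.486×3.9) = 0.58×0.1503 = 0.0871
Bulk density: ρ_b = (1−phi)ρ_g + phi·ρ_f = 0.9129×2.7 + 0.0871×1.03
       = 2.465 + 0.090 = 2.554 g/cm³

2.55 g/cm³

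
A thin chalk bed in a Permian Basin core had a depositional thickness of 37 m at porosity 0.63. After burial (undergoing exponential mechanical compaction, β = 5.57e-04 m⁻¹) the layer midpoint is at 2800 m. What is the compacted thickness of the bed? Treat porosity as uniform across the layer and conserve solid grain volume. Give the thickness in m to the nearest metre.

Working in km (1 km = 1000 m; β in km⁻¹ = β in m⁻¹ × 1000):
Porosity at 2.8 km: phi = 0.63·exp(−0.557×2.8) = 0.1324
Solid-volume conservation: h(1−phi) = h₀(1−phi₀) ⇒ h = h₀·(1−phi₀)/(1−phi)
h = 0.037 × (1 − 0.63)/(1 − 0.1324) = 0.037 × 0.4265 = 0.0158 km

16 m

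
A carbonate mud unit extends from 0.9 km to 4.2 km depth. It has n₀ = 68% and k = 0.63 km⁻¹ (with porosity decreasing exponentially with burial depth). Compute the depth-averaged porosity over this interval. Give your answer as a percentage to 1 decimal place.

⟨n⟩ = (1/(d₂−d₁)) ∫ n₀ e^(−kd) dd = n₀·(e^(−k·d₁) − e^(−k·d₂)) / (k·(d₂−d₁))
e^(−0.63×0.9) = 0.5672; e^(−0.63×4.2) = 0.0709
⟨n⟩ = 0.68 × (0.5672 − 0.0709) / (0.63 × 3.3) = 0.68 × 0.2387 = 0.1623

16.2%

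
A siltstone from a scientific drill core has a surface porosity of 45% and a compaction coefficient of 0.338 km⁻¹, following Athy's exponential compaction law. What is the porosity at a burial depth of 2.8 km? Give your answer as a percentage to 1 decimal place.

φ = φ₀·exp(−β·Z) = 0.45 × exp(−0.338 × 2.8) = 0.45 × exp(−0.9464)
  = 0.45 × 0.3881 = 0.1747

17.5%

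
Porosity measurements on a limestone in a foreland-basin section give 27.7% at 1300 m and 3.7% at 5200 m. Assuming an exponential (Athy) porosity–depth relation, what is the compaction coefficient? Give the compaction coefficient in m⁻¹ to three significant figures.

0.000516 m⁻¹

Working in km (1 km = 1000 m; k in km⁻¹ = k in m⁻¹ × 1000):
Athy: phi(Z) = phi₀ e^(−kZ) ⇒ phi₁/phi₂ = e^{k(Z₂−Z₁)} ⇒ k = ln(phi₁/phi₂)/(Z₂−Z₁)
k = ln(0.277/0.037) / (5.2 − 1.3) = ln(7.486) / 3.9 = 2.0131 / 3.9 = 0.5162 km⁻¹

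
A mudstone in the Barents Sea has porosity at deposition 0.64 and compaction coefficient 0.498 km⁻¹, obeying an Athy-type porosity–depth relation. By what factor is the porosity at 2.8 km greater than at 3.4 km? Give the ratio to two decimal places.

1.35

φ(d₁)/φ(d₂) = e^(−k·d₁)/e^(−k·d₂) = e^{k(d₂−d₁)}
= exp(0.498 × 0.6) = exp(0.2988) = 1.3482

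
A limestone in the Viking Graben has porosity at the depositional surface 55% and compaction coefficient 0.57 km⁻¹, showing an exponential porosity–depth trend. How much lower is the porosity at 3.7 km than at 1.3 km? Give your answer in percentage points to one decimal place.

n(1.3) = 0.55·e^(−0.57×1.3) = 0.2622
n(3.7) = 0.55·e^(−0.57×3.7) = 0.0667
Δn = 0.2622 − 0.0667 = 0.1954

19.5 percentage points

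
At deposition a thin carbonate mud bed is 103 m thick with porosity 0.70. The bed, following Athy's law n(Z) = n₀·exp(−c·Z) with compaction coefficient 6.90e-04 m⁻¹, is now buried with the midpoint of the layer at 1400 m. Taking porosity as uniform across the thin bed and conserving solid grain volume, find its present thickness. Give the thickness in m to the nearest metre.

Working in km (1 km = 1000 m; c in km⁻¹ = c in m⁻¹ × 1000):
Porosity at 1.4 km: n = 0.7·exp(−0.69×1.4) = 0.2664
Solid-volume conservation: h(1−n) = h₀(1−n₀) ⇒ h = h₀·(1−n₀)/(1−n)
h = 0.103 × (1 − 0.7)/(1 − 0.2664) = 0.103 × 0.4090 = 0.0421 km

42 m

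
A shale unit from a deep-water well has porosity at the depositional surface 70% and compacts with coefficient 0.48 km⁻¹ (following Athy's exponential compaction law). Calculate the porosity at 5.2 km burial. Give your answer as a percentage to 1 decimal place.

n = n₀·exp(−c·z) = 0.7 × exp(−0.48 × 5.2) = 0.7 × exp(−2.496)
  = 0.7 × 0.0824 = 0.0577

5.8%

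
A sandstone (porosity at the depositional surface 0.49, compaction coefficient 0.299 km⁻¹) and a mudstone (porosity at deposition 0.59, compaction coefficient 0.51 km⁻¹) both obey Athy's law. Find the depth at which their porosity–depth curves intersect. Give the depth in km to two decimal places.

0.88 km

Set φ₀ₐ e^(−kₐZ) = φ₀ᵦ e^(−kᵦZ) ⇒ ln(φ₀ₐ/φ₀ᵦ) = (kₐ − kᵦ)·Z
Z = ln(0.49/0.59) / (0.299 − 0.51) = -0.1857 / -0.211 = 0.880 km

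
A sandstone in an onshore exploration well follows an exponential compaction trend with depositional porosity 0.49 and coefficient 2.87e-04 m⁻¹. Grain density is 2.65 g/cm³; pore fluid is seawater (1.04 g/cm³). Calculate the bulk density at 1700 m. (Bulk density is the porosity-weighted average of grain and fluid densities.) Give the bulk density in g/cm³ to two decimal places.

Working in km (1 km = 1000 m; β in km⁻¹ = β in m⁻¹ × 1000):
Porosity at depth: phi = 0.49·exp(−0.287×1.7) = 0.49×0.6139 = 0.3008
Bulk density: ρ_b = (1−phi)ρ_g + phi·ρ_f = 0.6992×2.65 + 0.3008×1.04
       = 1.853 + 0.313 = 2.166 g/cm³

2.17 g/cm³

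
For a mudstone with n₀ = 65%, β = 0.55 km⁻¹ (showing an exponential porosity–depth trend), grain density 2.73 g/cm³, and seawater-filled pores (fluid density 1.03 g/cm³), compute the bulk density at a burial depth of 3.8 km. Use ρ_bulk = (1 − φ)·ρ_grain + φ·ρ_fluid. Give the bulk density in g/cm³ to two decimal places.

2.59 g/cm³

Porosity at depth: n = 0.65·exp(−0.55×3.8) = 0.65×0.1237 = 0.0804
Bulk density: ρ_b = (1−n)ρ_g + n·ρ_f = 0.9196×2.73 + 0.0804×1.03
       = 2.511 + 0.083 = 2.593 g/cm³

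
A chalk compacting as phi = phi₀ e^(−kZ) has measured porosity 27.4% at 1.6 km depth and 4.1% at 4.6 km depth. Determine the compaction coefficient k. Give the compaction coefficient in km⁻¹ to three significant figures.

0.633 km⁻¹

Athy: phi(Z) = phi₀ e^(−kZ) ⇒ phi₁/phi₂ = e^{k(Z₂−Z₁)} ⇒ k = ln(phi₁/phi₂)/(Z₂−Z₁)
k = ln(0.274/0.041) / (4.6 − 1.6) = ln(6.683) / 3 = 1.8996 / 3 = 0.6332 km⁻¹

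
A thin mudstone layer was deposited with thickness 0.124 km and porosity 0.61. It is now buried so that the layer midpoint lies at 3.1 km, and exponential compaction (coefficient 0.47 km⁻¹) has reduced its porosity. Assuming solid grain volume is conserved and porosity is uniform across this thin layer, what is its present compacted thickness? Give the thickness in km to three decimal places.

0.056 km

Porosity at 3.1 km: φ = 0.61·exp(−0.47×3.1) = 0.1421
Solid-volume conservation: h(1−φ) = h₀(1−φ₀) ⇒ h = h₀·(1−φ₀)/(1−φ)
h = 0.124 × (1 − 0.61)/(1 − 0.1421) = 0.124 × 0.4546 = 0.0564 km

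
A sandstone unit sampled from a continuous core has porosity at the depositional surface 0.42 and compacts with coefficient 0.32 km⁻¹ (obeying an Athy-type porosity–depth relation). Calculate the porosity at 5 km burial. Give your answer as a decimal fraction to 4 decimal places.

0.0848

n = n₀·exp(−c·Z) = 0.42 × exp(−0.32 × 5) = 0.42 × exp(−1.6)
  = 0.42 × 0.2019 = 0.0848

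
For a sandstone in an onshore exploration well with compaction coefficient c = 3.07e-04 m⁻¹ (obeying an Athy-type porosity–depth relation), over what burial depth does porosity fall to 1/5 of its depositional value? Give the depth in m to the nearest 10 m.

Working in km (1 km = 1000 m; c in km⁻¹ = c in m⁻¹ × 1000):
φ/φ₀ = 1/5 ⇒ exp(−c·Z) = 1/5 ⇒ Z = ln(5) / c
Z = 1.6094 / 0.307 = 5.242 km

5240 m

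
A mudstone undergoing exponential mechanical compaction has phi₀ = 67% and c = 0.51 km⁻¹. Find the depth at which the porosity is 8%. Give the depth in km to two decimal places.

4.17 km

Invert Athy's law: Z = ln(phi₀/phi) / c
Z = ln(0.67/0.08) / 0.51 = ln(8.375) / 0.51 = 2.1253 / 0.51 = 4.167 km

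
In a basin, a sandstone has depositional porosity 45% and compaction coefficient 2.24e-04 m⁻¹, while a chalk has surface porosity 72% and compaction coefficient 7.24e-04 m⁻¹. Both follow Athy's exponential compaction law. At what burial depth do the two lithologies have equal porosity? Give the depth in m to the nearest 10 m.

Working in km (1 km = 1000 m; c in km⁻¹ = c in m⁻¹ × 1000):
Set φ₀ₐ e^(−cₐZ) = φ₀ᵦ e^(−cᵦZ) ⇒ ln(φ₀ₐ/φ₀ᵦ) = (cₐ − cᵦ)·Z
Z = ln(0.45/0.72) / (0.224 − 0.724) = -0.4700 / -0.5 = 0.940 km

940 m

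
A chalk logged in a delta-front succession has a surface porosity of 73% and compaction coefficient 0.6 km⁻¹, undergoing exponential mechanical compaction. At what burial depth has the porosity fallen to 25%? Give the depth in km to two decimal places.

Invert Athy's law: Z = ln(phi₀/phi) / k
Z = ln(0.73/0.25) / 0.6 = ln(2.92) / 0.6 = 1.0716 / 0.6 = 1.786 km

1.79 km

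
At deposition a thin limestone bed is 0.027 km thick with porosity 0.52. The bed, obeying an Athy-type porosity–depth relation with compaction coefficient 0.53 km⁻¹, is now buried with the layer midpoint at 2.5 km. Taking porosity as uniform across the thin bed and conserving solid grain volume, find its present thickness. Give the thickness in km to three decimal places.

0.015 km

Porosity at 2.5 km: φ = 0.52·exp(−0.53×2.5) = 0.1382
Solid-volume conservation: h(1−φ) = h₀(1−φ₀) ⇒ h = h₀·(1−φ₀)/(1−φ)
h = 0.027 × (1 − 0.52)/(1 − 0.1382) = 0.027 × 0.5570 = 0.0150 km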